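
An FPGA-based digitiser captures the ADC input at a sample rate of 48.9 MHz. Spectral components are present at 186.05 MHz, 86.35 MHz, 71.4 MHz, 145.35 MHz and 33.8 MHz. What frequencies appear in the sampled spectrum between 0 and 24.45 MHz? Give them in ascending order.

1.35 MHz, 9.55 MHz, 11.45 MHz, 15.1 MHz, 22.5 MHz

fs/2 = 24.45 MHz.
186.05 MHz mod fs = 39.35 MHz.
39.35 MHz > fs/2 = 24.45 MHz, folds to fs − 39.35 MHz = 9.55 MHz.
86.35 MHz mod fs = 37.45 MHz.
37.45 MHz > fs/2 = 24.45 MHz, folds to fs − 37.45 MHz = 11.45 MHz.
71.4 MHz mod fs = 22.5 MHz.
22.5 MHz ≤ fs/2 = 24.45 MHz, appears at 22.5 MHz.
145.35 MHz mod fs = 47.55 MHz.
47.55 MHz > fs/2 = 24.45 MHz, folds to fs − 47.55 MHz = 1.35 MHz.
33.8 MHz > fs/2 = 24.45 MHz, folds to fs − 33.8 MHz = 15.1 MHz.
Distinct values: {1.35 MHz, 9.55 MHz, 11.45 MHz, 15.1 MHz, 22.5 MHz}.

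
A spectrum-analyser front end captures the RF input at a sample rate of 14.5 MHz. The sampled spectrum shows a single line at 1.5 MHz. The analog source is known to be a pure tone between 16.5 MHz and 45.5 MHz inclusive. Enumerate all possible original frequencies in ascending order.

Frequencies that alias to 1.5 MHz are k·fs ± 1.5 MHz for integer k ≥ 0.
k=0: 1.5 MHz.
k=1: 13 MHz, 16 MHz.
k=2: 27.5 MHz, 30.5 MHz.
k=3: 42 MHz, 45 MHz.
k=4: 56.5 MHz, 59.5 MHz.
Within [16.5 MHz, 45.5 MHz]: 27.5 MHz, 30.5 MHz, 42 MHz, 45 MHz.

27.5 MHz, 30.5 MHz, 42 MHz, 45 MHz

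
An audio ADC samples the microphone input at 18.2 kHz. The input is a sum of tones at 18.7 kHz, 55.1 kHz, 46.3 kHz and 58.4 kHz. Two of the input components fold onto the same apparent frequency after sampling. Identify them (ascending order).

18.7 kHz, 55.1 kHz

fs/2 = 9.1 kHz.
18.7 kHz mod fs = 0.5 kHz.
0.5 kHz ≤ fs/2 = 9.1 kHz, appears at 0.5 kHz.
55.1 kHz mod fs = 0.5 kHz.
0.5 kHz ≤ fs/2 = 9.1 kHz, appears at 0.5 kHz.
46.3 kHz mod fs = 9.9 kHz.
9.9 kHz > fs/2 = 9.1 kHz, folds to fs − 9.9 kHz = 8.3 kHz.
58.4 kHz mod fs = 3.8 kHz.
3.8 kHz ≤ fs/2 = 9.1 kHz, appears at 3.8 kHz.
18.7 kHz and 55.1 kHz both map to 0.5 kHz.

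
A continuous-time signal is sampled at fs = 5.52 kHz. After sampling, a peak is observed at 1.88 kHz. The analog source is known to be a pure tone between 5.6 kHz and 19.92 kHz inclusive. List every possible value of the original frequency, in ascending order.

7.4 kHz, 9.16 kHz, 12.92 kHz, 14.68 kHz, 18.44 kHz

Frequencies that alias to 1.88 kHz are k·fs ± 1.88 kHz for integer k ≥ 0.
k=0: 1.88 kHz.
k=1: 3.64 kHz, 7.4 kHz.
k=2: 9.16 kHz, 12.92 kHz.
k=3: 14.68 kHz, 18.44 kHz.
k=4: 20.2 kHz, 23.96 kHz.
Within [5.6 kHz, 19.92 kHz]: 7.4 kHz, 9.16 kHz, 12.92 kHz, 14.68 kHz, 18.44 kHz.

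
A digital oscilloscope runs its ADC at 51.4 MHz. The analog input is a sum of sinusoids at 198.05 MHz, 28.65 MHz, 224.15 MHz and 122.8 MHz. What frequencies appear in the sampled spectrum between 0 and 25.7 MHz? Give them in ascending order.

fs/2 = 25.7 MHz.
198.05 MHz mod fs = 43.85 MHz.
43.85 MHz > fs/2 = 25.7 MHz, folds to fs − 43.85 MHz = 7.55 MHz.
28.65 MHz > fs/2 = 25.7 MHz, folds to fs − 28.65 MHz = 22.75 MHz.
224.15 MHz mod fs = 18.55 MHz.
18.55 MHz ≤ fs/2 = 25.7 MHz, appears at 18.55 MHz.
122.8 MHz mod fs = 20 MHz.
20 MHz ≤ fs/2 = 25.7 MHz, appears at 20 MHz.
Distinct values: {7.55 MHz, 18.55 MHz, 20 MHz, 22.75 MHz}.

7.55 MHz, 18.55 MHz, 20 MHz, 22.75 MHz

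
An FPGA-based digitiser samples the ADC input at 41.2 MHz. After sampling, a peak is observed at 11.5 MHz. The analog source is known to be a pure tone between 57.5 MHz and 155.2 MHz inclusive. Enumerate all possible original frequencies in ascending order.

70.9 MHz, 93.9 MHz, 112.1 MHz, 135.1 MHz, 153.3 MHz

Frequencies that alias to 11.5 MHz are k·fs ± 11.5 MHz for integer k ≥ 0.
k=0: 11.5 MHz.
k=1: 29.7 MHz, 52.7 MHz.
k=2: 70.9 MHz, 93.9 MHz.
k=3: 112.1 MHz, 135.1 MHz.
k=4: 153.3 MHz, 176.3 MHz.
k=5: 194.5 MHz, 217.5 MHz.
Within [57.5 MHz, 155.2 MHz]: 70.9 MHz, 93.9 MHz, 112.1 MHz, 135.1 MHz, 153.3 MHz.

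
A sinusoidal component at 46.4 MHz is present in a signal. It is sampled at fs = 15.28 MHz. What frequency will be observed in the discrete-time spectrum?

0.56 MHz

46.4 MHz mod fs = 0.56 MHz.
0.56 MHz ≤ fs/2 = 7.64 MHz, appears at 0.56 MHz.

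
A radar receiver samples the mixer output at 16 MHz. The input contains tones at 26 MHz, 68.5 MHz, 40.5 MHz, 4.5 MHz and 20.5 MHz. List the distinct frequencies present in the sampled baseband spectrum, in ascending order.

4.5 MHz, 6 MHz, 7.5 MHz

fs/2 = 8 MHz.
26 MHz mod fs = 10 MHz.
10 MHz > fs/2 = 8 MHz, folds to fs − 10 MHz = 6 MHz.
68.5 MHz mod fs = 4.5 MHz.
4.5 MHz ≤ fs/2 = 8 MHz, appears at 4.5 MHz.
40.5 MHz mod fs = 8.5 MHz.
8.5 MHz > fs/2 = 8 MHz, folds to fs − 8.5 MHz = 7.5 MHz.
4.5 MHz ≤ fs/2 = 8 MHz, passes unchanged.
20.5 MHz mod fs = 4.5 MHz.
4.5 MHz ≤ fs/2 = 8 MHz, appears at 4.5 MHz.
Distinct values: {4.5 MHz, 6 MHz, 7.5 MHz}.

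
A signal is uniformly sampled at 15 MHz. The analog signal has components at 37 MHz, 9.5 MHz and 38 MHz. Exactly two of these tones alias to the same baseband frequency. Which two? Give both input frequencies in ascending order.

fs/2 = 7.5 MHz.
37 MHz mod fs = 7 MHz.
7 MHz ≤ fs/2 = 7.5 MHz, appears at 7 MHz.
9.5 MHz > fs/2 = 7.5 MHz, folds to fs − 9.5 MHz = 5.5 MHz.
38 MHz mod fs = 8 MHz.
8 MHz > fs/2 = 7.5 MHz, folds to fs − 8 MHz = 7 MHz.
37 MHz and 38 MHz both map to 7 MHz.

37 MHz, 38 MHz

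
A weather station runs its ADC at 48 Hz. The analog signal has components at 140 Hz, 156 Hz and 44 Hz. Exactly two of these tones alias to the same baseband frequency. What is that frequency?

4 Hz

fs/2 = 24 Hz.
140 Hz mod fs = 44 Hz.
44 Hz > fs/2 = 24 Hz, folds to fs − 44 Hz = 4 Hz.
156 Hz mod fs = 12 Hz.
12 Hz ≤ fs/2 = 24 Hz, appears at 12 Hz.
44 Hz > fs/2 = 24 Hz, folds to fs − 44 Hz = 4 Hz.
44 Hz and 140 Hz both map to 4 Hz.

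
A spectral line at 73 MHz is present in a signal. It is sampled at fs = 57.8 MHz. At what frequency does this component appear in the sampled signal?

15.2 MHz

73 MHz mod fs = 15.2 MHz.
15.2 MHz ≤ fs/2 = 28.9 MHz, appears at 15.2 MHz.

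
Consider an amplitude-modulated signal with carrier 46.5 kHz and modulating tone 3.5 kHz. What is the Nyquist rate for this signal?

AM sidebands sit at fc ± fm = 43 kHz and 50 kHz.
Highest-frequency component: 50 kHz.
Nyquist rate = 2 × 50 kHz = 100 kHz.

100 kHz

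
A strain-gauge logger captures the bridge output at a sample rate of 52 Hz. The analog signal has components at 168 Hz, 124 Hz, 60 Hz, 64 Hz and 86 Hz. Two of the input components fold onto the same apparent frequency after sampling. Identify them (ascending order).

fs/2 = 26 Hz.
168 Hz mod fs = 12 Hz.
12 Hz ≤ fs/2 = 26 Hz, appears at 12 Hz.
124 Hz mod fs = 20 Hz.
20 Hz ≤ fs/2 = 26 Hz, appears at 20 Hz.
60 Hz mod fs = 8 Hz.
8 Hz ≤ fs/2 = 26 Hz, appears at 8 Hz.
64 Hz mod fs = 12 Hz.
12 Hz ≤ fs/2 = 26 Hz, appears at 12 Hz.
86 Hz mod fs = 34 Hz.
34 Hz > fs/2 = 26 Hz, folds to fs − 34 Hz = 18 Hz.
64 Hz and 168 Hz both map to 12 Hz.

64 Hz, 168 Hz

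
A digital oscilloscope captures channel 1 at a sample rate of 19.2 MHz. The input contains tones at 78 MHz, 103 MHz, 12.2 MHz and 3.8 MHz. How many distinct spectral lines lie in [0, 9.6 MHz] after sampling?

fs/2 = 9.6 MHz.
78 MHz mod fs = 1.2 MHz.
1.2 MHz ≤ fs/2 = 9.6 MHz, appears at 1.2 MHz.
103 MHz mod fs = 7 MHz.
7 MHz ≤ fs/2 = 9.6 MHz, appears at 7 MHz.
12.2 MHz > fs/2 = 9.6 MHz, folds to fs − 12.2 MHz = 7 MHz.
3.8 MHz ≤ fs/2 = 9.6 MHz, passes unchanged.
Distinct values: {1.2 MHz, 3.8 MHz, 7 MHz} → 3.

3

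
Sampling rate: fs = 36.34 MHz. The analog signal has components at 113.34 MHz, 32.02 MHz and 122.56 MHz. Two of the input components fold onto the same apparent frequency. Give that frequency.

fs/2 = 18.17 MHz.
113.34 MHz mod fs = 4.32 MHz.
4.32 MHz ≤ fs/2 = 18.17 MHz, appears at 4.32 MHz.
32.02 MHz > fs/2 = 18.17 MHz, folds to fs − 32.02 MHz = 4.32 MHz.
122.56 MHz mod fs = 13.54 MHz.
13.54 MHz ≤ fs/2 = 18.17 MHz, appears at 13.54 MHz.
32.02 MHz and 113.34 MHz both map to 4.32 MHz.

4.32 MHz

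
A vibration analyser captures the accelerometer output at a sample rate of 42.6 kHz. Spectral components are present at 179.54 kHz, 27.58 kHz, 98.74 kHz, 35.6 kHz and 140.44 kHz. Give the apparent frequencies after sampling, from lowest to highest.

7 kHz, 9.14 kHz, 12.64 kHz, 13.54 kHz, 15.02 kHz

fs/2 = 21.3 kHz.
179.54 kHz mod fs = 9.14 kHz.
9.14 kHz ≤ fs/2 = 21.3 kHz, appears at 9.14 kHz.
27.58 kHz > fs/2 = 21.3 kHz, folds to fs − 27.58 kHz = 15.02 kHz.
98.74 kHz mod fs = 13.54 kHz.
13.54 kHz ≤ fs/2 = 21.3 kHz, appears at 13.54 kHz.
35.6 kHz > fs/2 = 21.3 kHz, folds to fs − 35.6 kHz = 7 kHz.
140.44 kHz mod fs = 12.64 kHz.
12.64 kHz ≤ fs/2 = 21.3 kHz, appears at 12.64 kHz.
Distinct values: {7 kHz, 9.14 kHz, 12.64 kHz, 13.54 kHz, 15.02 kHz}.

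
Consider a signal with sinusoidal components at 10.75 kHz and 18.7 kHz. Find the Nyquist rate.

Highest-frequency component: 18.7 kHz.
Nyquist rate = 2 × 18.7 kHz = 37.4 kHz.

37.4 kHz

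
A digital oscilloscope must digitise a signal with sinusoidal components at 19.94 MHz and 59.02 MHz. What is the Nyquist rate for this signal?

Highest-frequency component: 59.02 MHz.
Nyquist rate = 2 × 59.02 MHz = 118.04 MHz.

118.04 MHz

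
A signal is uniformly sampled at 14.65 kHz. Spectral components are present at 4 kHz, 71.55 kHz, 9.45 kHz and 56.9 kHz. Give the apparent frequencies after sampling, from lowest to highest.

fs/2 = 7.325 kHz.
4 kHz ≤ fs/2 = 7.325 kHz, passes unchanged.
71.55 kHz mod fs = 12.95 kHz.
12.95 kHz > fs/2 = 7.325 kHz, folds to fs − 12.95 kHz = 1.7 kHz.
9.45 kHz > fs/2 = 7.325 kHz, folds to fs − 9.45 kHz = 5.2 kHz.
56.9 kHz mod fs = 12.95 kHz.
12.95 kHz > fs/2 = 7.325 kHz, folds to fs − 12.95 kHz = 1.7 kHz.
Distinct values: {1.7 kHz, 4 kHz, 5.2 kHz}.

1.7 kHz, 4 kHz, 5.2 kHz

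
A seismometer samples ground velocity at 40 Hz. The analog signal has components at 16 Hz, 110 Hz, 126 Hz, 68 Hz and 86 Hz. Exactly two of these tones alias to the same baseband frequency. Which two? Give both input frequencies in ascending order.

86 Hz, 126 Hz

fs/2 = 20 Hz.
16 Hz ≤ fs/2 = 20 Hz, passes unchanged.
110 Hz mod fs = 30 Hz.
30 Hz > fs/2 = 20 Hz, folds to fs − 30 Hz = 10 Hz.
126 Hz mod fs = 6 Hz.
6 Hz ≤ fs/2 = 20 Hz, appears at 6 Hz.
68 Hz mod fs = 28 Hz.
28 Hz > fs/2 = 20 Hz, folds to fs − 28 Hz = 12 Hz.
86 Hz mod fs = 6 Hz.
6 Hz ≤ fs/2 = 20 Hz, appears at 6 Hz.
86 Hz and 126 Hz both map to 6 Hz.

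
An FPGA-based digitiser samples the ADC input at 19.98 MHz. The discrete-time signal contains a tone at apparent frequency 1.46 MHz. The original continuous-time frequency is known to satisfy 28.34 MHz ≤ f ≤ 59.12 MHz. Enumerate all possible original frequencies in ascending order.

38.5 MHz, 41.42 MHz, 58.48 MHz

Frequencies that alias to 1.46 MHz are k·fs ± 1.46 MHz for integer k ≥ 0.
k=0: 1.46 MHz.
k=1: 18.52 MHz, 21.44 MHz.
k=2: 38.5 MHz, 41.42 MHz.
k=3: 58.48 MHz, 61.4 MHz.
k=4: 78.46 MHz, 81.38 MHz.
Within [28.34 MHz, 59.12 MHz]: 38.5 MHz, 41.42 MHz, 58.48 MHz.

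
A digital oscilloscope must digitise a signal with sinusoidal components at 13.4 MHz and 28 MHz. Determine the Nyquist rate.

Highest-frequency component: 28 MHz.
Nyquist rate = 2 × 28 MHz = 56 MHz.

56 MHz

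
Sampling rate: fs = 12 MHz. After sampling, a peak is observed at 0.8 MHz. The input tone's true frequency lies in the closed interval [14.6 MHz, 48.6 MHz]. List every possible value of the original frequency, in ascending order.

23.2 MHz, 24.8 MHz, 35.2 MHz, 36.8 MHz, 47.2 MHz

Frequencies that alias to 0.8 MHz are k·fs ± 0.8 MHz for integer k ≥ 0.
k=0: 0.8 MHz.
k=1: 11.2 MHz, 12.8 MHz.
k=2: 23.2 MHz, 24.8 MHz.
k=3: 35.2 MHz, 36.8 MHz.
k=4: 47.2 MHz, 48.8 MHz.
k=5: 59.2 MHz, 60.8 MHz.
Within [14.6 MHz, 48.6 MHz]: 23.2 MHz, 24.8 MHz, 35.2 MHz, 36.8 MHz, 47.2 MHz.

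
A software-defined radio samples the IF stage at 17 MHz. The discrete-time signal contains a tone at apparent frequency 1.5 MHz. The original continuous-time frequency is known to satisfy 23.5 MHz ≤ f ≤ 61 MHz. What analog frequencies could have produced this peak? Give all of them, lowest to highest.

32.5 MHz, 35.5 MHz, 49.5 MHz, 52.5 MHz

Frequencies that alias to 1.5 MHz are k·fs ± 1.5 MHz for integer k ≥ 0.
k=0: 1.5 MHz.
k=1: 15.5 MHz, 18.5 MHz.
k=2: 32.5 MHz, 35.5 MHz.
k=3: 49.5 MHz, 52.5 MHz.
k=4: 66.5 MHz, 69.5 MHz.
Within [23.5 MHz, 61 MHz]: 32.5 MHz, 35.5 MHz, 49.5 MHz, 52.5 MHz.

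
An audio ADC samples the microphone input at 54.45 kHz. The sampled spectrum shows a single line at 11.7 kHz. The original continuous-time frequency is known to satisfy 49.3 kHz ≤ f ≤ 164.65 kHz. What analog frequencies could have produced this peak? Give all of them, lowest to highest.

66.15 kHz, 97.2 kHz, 120.6 kHz, 151.65 kHz

Frequencies that alias to 11.7 kHz are k·fs ± 11.7 kHz for integer k ≥ 0.
k=0: 11.7 kHz.
k=1: 42.75 kHz, 66.15 kHz.
k=2: 97.2 kHz, 120.6 kHz.
k=3: 151.65 kHz, 175.05 kHz.
k=4: 206.1 kHz, 229.5 kHz.
Within [49.3 kHz, 164.65 kHz]: 66.15 kHz, 97.2 kHz, 120.6 kHz, 151.65 kHz.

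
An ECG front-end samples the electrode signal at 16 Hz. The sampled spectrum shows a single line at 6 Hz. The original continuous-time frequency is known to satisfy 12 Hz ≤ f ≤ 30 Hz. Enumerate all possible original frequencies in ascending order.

22 Hz, 26 Hz

Frequencies that alias to 6 Hz are k·fs ± 6 Hz for integer k ≥ 0.
k=0: 6 Hz.
k=1: 10 Hz, 22 Hz.
k=2: 26 Hz, 38 Hz.
k=3: 42 Hz, 54 Hz.
Within [12 Hz, 30 Hz]: 22 Hz, 26 Hz.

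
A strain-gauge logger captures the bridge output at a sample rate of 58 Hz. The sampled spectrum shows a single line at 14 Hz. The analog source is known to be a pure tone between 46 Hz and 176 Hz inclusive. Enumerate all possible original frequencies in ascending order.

Frequencies that alias to 14 Hz are k·fs ± 14 Hz for integer k ≥ 0.
k=0: 14 Hz.
k=1: 44 Hz, 72 Hz.
k=2: 102 Hz, 130 Hz.
k=3: 160 Hz, 188 Hz.
k=4: 218 Hz, 246 Hz.
Within [46 Hz, 176 Hz]: 72 Hz, 102 Hz, 130 Hz, 160 Hz.

72 Hz, 102 Hz, 130 Hz, 160 Hz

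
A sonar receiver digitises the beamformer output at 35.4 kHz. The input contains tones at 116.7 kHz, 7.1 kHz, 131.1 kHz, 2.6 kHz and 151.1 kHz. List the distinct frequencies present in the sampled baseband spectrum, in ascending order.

2.6 kHz, 7.1 kHz, 9.5 kHz, 10.5 kHz

fs/2 = 17.7 kHz.
116.7 kHz mod fs = 10.5 kHz.
10.5 kHz ≤ fs/2 = 17.7 kHz, appears at 10.5 kHz.
7.1 kHz ≤ fs/2 = 17.7 kHz, passes unchanged.
131.1 kHz mod fs = 24.9 kHz.
24.9 kHz > fs/2 = 17.7 kHz, folds to fs − 24.9 kHz = 10.5 kHz.
2.6 kHz ≤ fs/2 = 17.7 kHz, passes unchanged.
151.1 kHz mod fs = 9.5 kHz.
9.5 kHz ≤ fs/2 = 17.7 kHz, appears at 9.5 kHz.
Distinct values: {2.6 kHz, 7.1 kHz, 9.5 kHz, 10.5 kHz}.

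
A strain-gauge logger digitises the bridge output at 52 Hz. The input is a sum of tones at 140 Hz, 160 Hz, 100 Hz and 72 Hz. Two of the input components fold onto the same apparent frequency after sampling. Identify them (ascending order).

100 Hz, 160 Hz

fs/2 = 26 Hz.
140 Hz mod fs = 36 Hz.
36 Hz > fs/2 = 26 Hz, folds to fs − 36 Hz = 16 Hz.
160 Hz mod fs = 4 Hz.
4 Hz ≤ fs/2 = 26 Hz, appears at 4 Hz.
100 Hz mod fs = 48 Hz.
48 Hz > fs/2 = 26 Hz, folds to fs − 48 Hz = 4 Hz.
72 Hz mod fs = 20 Hz.
20 Hz ≤ fs/2 = 26 Hz, appears at 20 Hz.
100 Hz and 160 Hz both map to 4 Hz.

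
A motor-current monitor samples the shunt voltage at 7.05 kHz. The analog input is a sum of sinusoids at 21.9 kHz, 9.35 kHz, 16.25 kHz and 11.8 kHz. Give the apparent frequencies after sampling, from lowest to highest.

0.75 kHz, 2.15 kHz, 2.3 kHz

fs/2 = 3.525 kHz.
21.9 kHz mod fs = 0.75 kHz.
0.75 kHz ≤ fs/2 = 3.525 kHz, appears at 0.75 kHz.
9.35 kHz mod fs = 2.3 kHz.
2.3 kHz ≤ fs/2 = 3.525 kHz, appears at 2.3 kHz.
16.25 kHz mod fs = 2.15 kHz.
2.15 kHz ≤ fs/2 = 3.525 kHz, appears at 2.15 kHz.
11.8 kHz mod fs = 4.75 kHz.
4.75 kHz > fs/2 = 3.525 kHz, folds to fs − 4.75 kHz = 2.3 kHz.
Distinct values: {0.75 kHz, 2.15 kHz, 2.3 kHz}.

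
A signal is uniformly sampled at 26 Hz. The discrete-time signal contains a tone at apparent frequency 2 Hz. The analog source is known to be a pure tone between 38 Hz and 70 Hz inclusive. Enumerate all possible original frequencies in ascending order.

Frequencies that alias to 2 Hz are k·fs ± 2 Hz for integer k ≥ 0.
k=0: 2 Hz.
k=1: 24 Hz, 28 Hz.
k=2: 50 Hz, 54 Hz.
k=3: 76 Hz, 80 Hz.
Within [38 Hz, 70 Hz]: 50 Hz, 54 Hz.

50 Hz, 54 Hz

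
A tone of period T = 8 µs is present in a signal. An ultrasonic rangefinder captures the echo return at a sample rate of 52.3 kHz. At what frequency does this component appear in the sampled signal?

T = 8 µs → f = 1/T = 125 kHz.
125 kHz mod fs = 20.4 kHz.
20.4 kHz ≤ fs/2 = 26.15 kHz, appears at 20.4 kHz.

20.4 kHz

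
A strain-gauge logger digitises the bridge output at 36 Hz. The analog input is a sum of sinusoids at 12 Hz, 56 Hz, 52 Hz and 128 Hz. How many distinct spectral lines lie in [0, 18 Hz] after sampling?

2

fs/2 = 18 Hz.
12 Hz ≤ fs/2 = 18 Hz, passes unchanged.
56 Hz mod fs = 20 Hz.
20 Hz > fs/2 = 18 Hz, folds to fs − 20 Hz = 16 Hz.
52 Hz mod fs = 16 Hz.
16 Hz ≤ fs/2 = 18 Hz, appears at 16 Hz.
128 Hz mod fs = 20 Hz.
20 Hz > fs/2 = 18 Hz, folds to fs − 20 Hz = 16 Hz.
Distinct values: {12 Hz, 16 Hz} → 2.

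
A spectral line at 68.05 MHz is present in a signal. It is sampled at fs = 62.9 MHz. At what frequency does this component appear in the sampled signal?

5.15 MHz

68.05 MHz mod fs = 5.15 MHz.
5.15 MHz ≤ fs/2 = 31.45 MHz, appears at 5.15 MHz.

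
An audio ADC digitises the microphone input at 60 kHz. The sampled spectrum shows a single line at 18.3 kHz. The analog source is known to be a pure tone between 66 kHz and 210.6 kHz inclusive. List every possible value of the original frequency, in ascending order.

78.3 kHz, 101.7 kHz, 138.3 kHz, 161.7 kHz, 198.3 kHz

Frequencies that alias to 18.3 kHz are k·fs ± 18.3 kHz for integer k ≥ 0.
k=0: 18.3 kHz.
k=1: 41.7 kHz, 78.3 kHz.
k=2: 101.7 kHz, 138.3 kHz.
k=3: 161.7 kHz, 198.3 kHz.
k=4: 221.7 kHz, 258.3 kHz.
Within [66 kHz, 210.6 kHz]: 78.3 kHz, 101.7 kHz, 138.3 kHz, 161.7 kHz, 198.3 kHz.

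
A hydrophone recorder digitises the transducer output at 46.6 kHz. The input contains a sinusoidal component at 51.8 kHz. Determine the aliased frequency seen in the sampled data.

5.2 kHz

51.8 kHz mod fs = 5.2 kHz.
5.2 kHz ≤ fs/2 = 23.3 kHz, appears at 5.2 kHz.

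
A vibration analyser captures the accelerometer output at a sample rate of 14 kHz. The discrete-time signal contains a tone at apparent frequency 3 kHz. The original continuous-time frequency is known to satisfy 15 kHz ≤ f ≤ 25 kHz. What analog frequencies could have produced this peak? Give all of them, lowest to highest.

Frequencies that alias to 3 kHz are k·fs ± 3 kHz for integer k ≥ 0.
k=0: 3 kHz.
k=1: 11 kHz, 17 kHz.
k=2: 25 kHz, 31 kHz.
k=3: 39 kHz, 45 kHz.
Within [15 kHz, 25 kHz]: 17 kHz, 25 kHz.

17 kHz, 25 kHz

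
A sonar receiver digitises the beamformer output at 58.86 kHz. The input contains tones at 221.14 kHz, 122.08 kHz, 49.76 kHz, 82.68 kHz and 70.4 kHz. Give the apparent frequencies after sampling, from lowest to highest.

fs/2 = 29.43 kHz.
221.14 kHz mod fs = 44.56 kHz.
44.56 kHz > fs/2 = 29.43 kHz, folds to fs − 44.56 kHz = 14.3 kHz.
122.08 kHz mod fs = 4.36 kHz.
4.36 kHz ≤ fs/2 = 29.43 kHz, appears at 4.36 kHz.
49.76 kHz > fs/2 = 29.43 kHz, folds to fs − 49.76 kHz = 9.1 kHz.
82.68 kHz mod fs = 23.82 kHz.
23.82 kHz ≤ fs/2 = 29.43 kHz, appears at 23.82 kHz.
70.4 kHz mod fs = 11.54 kHz.
11.54 kHz ≤ fs/2 = 29.43 kHz, appears at 11.54 kHz.
Distinct values: {4.36 kHz, 9.1 kHz, 11.54 kHz, 14.3 kHz, 23.82 kHz}.

4.36 kHz, 9.1 kHz, 11.54 kHz, 14.3 kHz, 23.82 kHz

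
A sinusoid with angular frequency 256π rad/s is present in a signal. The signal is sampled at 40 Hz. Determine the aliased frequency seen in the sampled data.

ω = 256π rad/s → f = ω/(2π) = 128 Hz.
128 Hz mod fs = 8 Hz.
8 Hz ≤ fs/2 = 20 Hz, appears at 8 Hz.

8 Hz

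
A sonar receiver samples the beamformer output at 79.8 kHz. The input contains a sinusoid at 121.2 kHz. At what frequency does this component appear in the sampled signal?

38.4 kHz

121.2 kHz mod fs = 41.4 kHz.
41.4 kHz > fs/2 = 39.9 kHz, folds to fs − 41.4 kHz = 38.4 kHz.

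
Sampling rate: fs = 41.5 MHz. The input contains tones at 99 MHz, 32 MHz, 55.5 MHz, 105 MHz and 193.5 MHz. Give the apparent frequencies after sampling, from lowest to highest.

fs/2 = 20.75 MHz.
99 MHz mod fs = 16 MHz.
16 MHz ≤ fs/2 = 20.75 MHz, appears at 16 MHz.
32 MHz > fs/2 = 20.75 MHz, folds to fs − 32 MHz = 9.5 MHz.
55.5 MHz mod fs = 14 MHz.
14 MHz ≤ fs/2 = 20.75 MHz, appears at 14 MHz.
105 MHz mod fs = 22 MHz.
22 MHz > fs/2 = 20.75 MHz, folds to fs − 22 MHz = 19.5 MHz.
193.5 MHz mod fs = 27.5 MHz.
27.5 MHz > fs/2 = 20.75 MHz, folds to fs − 27.5 MHz = 14 MHz.
Distinct values: {9.5 MHz, 14 MHz, 16 MHz, 19.5 MHz}.

9.5 MHz, 14 MHz, 16 MHz, 19.5 MHz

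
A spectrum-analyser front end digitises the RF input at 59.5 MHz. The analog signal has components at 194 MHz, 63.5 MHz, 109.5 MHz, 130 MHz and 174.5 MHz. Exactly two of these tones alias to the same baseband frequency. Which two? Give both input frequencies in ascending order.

fs/2 = 29.75 MHz.
194 MHz mod fs = 15.5 MHz.
15.5 MHz ≤ fs/2 = 29.75 MHz, appears at 15.5 MHz.
63.5 MHz mod fs = 4 MHz.
4 MHz ≤ fs/2 = 29.75 MHz, appears at 4 MHz.
109.5 MHz mod fs = 50 MHz.
50 MHz > fs/2 = 29.75 MHz, folds to fs − 50 MHz = 9.5 MHz.
130 MHz mod fs = 11 MHz.
11 MHz ≤ fs/2 = 29.75 MHz, appears at 11 MHz.
174.5 MHz mod fs = 55.5 MHz.
55.5 MHz > fs/2 = 29.75 MHz, folds to fs − 55.5 MHz = 4 MHz.
63.5 MHz and 174.5 MHz both map to 4 MHz.

63.5 MHz, 174.5 MHz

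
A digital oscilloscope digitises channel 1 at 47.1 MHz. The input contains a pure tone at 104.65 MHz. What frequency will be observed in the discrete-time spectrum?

10.45 MHz

104.65 MHz mod fs = 10.45 MHz.
10.45 MHz ≤ fs/2 = 23.55 MHz, appears at 10.45 MHz.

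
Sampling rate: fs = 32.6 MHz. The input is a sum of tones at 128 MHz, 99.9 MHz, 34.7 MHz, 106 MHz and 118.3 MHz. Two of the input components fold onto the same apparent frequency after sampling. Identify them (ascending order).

fs/2 = 16.3 MHz.
128 MHz mod fs = 30.2 MHz.
30.2 MHz > fs/2 = 16.3 MHz, folds to fs − 30.2 MHz = 2.4 MHz.
99.9 MHz mod fs = 2.1 MHz.
2.1 MHz ≤ fs/2 = 16.3 MHz, appears at 2.1 MHz.
34.7 MHz mod fs = 2.1 MHz.
2.1 MHz ≤ fs/2 = 16.3 MHz, appears at 2.1 MHz.
106 MHz mod fs = 8.2 MHz.
8.2 MHz ≤ fs/2 = 16.3 MHz, appears at 8.2 MHz.
118.3 MHz mod fs = 20.5 MHz.
20.5 MHz > fs/2 = 16.3 MHz, folds to fs − 20.5 MHz = 12.1 MHz.
34.7 MHz and 99.9 MHz both map to 2.1 MHz.

34.7 MHz, 99.9 MHz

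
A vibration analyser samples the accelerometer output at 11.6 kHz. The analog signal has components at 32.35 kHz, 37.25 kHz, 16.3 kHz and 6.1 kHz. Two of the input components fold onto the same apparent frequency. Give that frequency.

2.45 kHz

fs/2 = 5.8 kHz.
32.35 kHz mod fs = 9.15 kHz.
9.15 kHz > fs/2 = 5.8 kHz, folds to fs − 9.15 kHz = 2.45 kHz.
37.25 kHz mod fs = 2.45 kHz.
2.45 kHz ≤ fs/2 = 5.8 kHz, appears at 2.45 kHz.
16.3 kHz mod fs = 4.7 kHz.
4.7 kHz ≤ fs/2 = 5.8 kHz, appears at 4.7 kHz.
6.1 kHz > fs/2 = 5.8 kHz, folds to fs − 6.1 kHz = 5.5 kHz.
32.35 kHz and 37.25 kHz both map to 2.45 kHz.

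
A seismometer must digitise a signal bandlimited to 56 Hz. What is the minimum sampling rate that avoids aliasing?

Nyquist rate = 2 × 56 Hz = 112 Hz.

112 Hz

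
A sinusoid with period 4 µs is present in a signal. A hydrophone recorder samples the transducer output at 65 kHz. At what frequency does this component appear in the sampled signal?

T = 4 µs → f = 1/T = 250 kHz.
250 kHz mod fs = 55 kHz.
55 kHz > fs/2 = 32.5 kHz, folds to fs − 55 kHz = 10 kHz.

10 kHz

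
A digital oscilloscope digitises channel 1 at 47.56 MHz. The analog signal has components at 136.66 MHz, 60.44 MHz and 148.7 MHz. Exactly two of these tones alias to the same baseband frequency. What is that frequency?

6.02 MHz

fs/2 = 23.78 MHz.
136.66 MHz mod fs = 41.54 MHz.
41.54 MHz > fs/2 = 23.78 MHz, folds to fs − 41.54 MHz = 6.02 MHz.
60.44 MHz mod fs = 12.88 MHz.
12.88 MHz ≤ fs/2 = 23.78 MHz, appears at 12.88 MHz.
148.7 MHz mod fs = 6.02 MHz.
6.02 MHz ≤ fs/2 = 23.78 MHz, appears at 6.02 MHz.
136.66 MHz and 148.7 MHz both map to 6.02 MHz.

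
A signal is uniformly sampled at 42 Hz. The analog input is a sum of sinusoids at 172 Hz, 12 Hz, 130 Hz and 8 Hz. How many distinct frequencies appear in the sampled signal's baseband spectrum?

3

fs/2 = 21 Hz.
172 Hz mod fs = 4 Hz.
4 Hz ≤ fs/2 = 21 Hz, appears at 4 Hz.
12 Hz ≤ fs/2 = 21 Hz, passes unchanged.
130 Hz mod fs = 4 Hz.
4 Hz ≤ fs/2 = 21 Hz, appears at 4 Hz.
8 Hz ≤ fs/2 = 21 Hz, passes unchanged.
Distinct values: {4 Hz, 8 Hz, 12 Hz} → 3.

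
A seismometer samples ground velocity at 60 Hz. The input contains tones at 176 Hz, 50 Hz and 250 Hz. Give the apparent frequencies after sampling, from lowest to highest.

fs/2 = 30 Hz.
176 Hz mod fs = 56 Hz.
56 Hz > fs/2 = 30 Hz, folds to fs − 56 Hz = 4 Hz.
50 Hz > fs/2 = 30 Hz, folds to fs − 50 Hz = 10 Hz.
250 Hz mod fs = 10 Hz.
10 Hz ≤ fs/2 = 30 Hz, appears at 10 Hz.
Distinct values: {4 Hz, 10 Hz}.

4 Hz, 10 Hz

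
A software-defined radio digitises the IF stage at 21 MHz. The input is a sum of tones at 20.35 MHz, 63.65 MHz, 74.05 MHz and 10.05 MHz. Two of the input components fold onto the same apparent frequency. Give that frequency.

0.65 MHz

fs/2 = 10.5 MHz.
20.35 MHz > fs/2 = 10.5 MHz, folds to fs − 20.35 MHz = 0.65 MHz.
63.65 MHz mod fs = 0.65 MHz.
0.65 MHz ≤ fs/2 = 10.5 MHz, appears at 0.65 MHz.
74.05 MHz mod fs = 11.05 MHz.
11.05 MHz > fs/2 = 10.5 MHz, folds to fs − 11.05 MHz = 9.95 MHz.
10.05 MHz ≤ fs/2 = 10.5 MHz, passes unchanged.
20.35 MHz and 63.65 MHz both map to 0.65 MHz.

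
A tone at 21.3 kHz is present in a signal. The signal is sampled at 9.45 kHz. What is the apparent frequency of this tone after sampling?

21.3 kHz mod fs = 2.4 kHz.
2.4 kHz ≤ fs/2 = 4.725 kHz, appears at 2.4 kHz.

2.4 kHz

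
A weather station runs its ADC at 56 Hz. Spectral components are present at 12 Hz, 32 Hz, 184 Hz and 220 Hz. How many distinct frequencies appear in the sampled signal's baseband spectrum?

4

fs/2 = 28 Hz.
12 Hz ≤ fs/2 = 28 Hz, passes unchanged.
32 Hz > fs/2 = 28 Hz, folds to fs − 32 Hz = 24 Hz.
184 Hz mod fs = 16 Hz.
16 Hz ≤ fs/2 = 28 Hz, appears at 16 Hz.
220 Hz mod fs = 52 Hz.
52 Hz > fs/2 = 28 Hz, folds to fs − 52 Hz = 4 Hz.
Distinct values: {4 Hz, 12 Hz, 16 Hz, 24 Hz} → 4.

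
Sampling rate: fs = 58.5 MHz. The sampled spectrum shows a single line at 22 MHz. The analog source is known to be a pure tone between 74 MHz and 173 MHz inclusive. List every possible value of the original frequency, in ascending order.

Frequencies that alias to 22 MHz are k·fs ± 22 MHz for integer k ≥ 0.
k=0: 22 MHz.
k=1: 36.5 MHz, 80.5 MHz.
k=2: 95 MHz, 139 MHz.
k=3: 153.5 MHz, 197.5 MHz.
k=4: 212 MHz, 256 MHz.
Within [74 MHz, 173 MHz]: 80.5 MHz, 95 MHz, 139 MHz, 153.5 MHz.

80.5 MHz, 95 MHz, 139 MHz, 153.5 MHz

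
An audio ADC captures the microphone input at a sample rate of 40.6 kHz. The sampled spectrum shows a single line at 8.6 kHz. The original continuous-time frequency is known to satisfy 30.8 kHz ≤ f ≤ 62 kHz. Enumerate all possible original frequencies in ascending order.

Frequencies that alias to 8.6 kHz are k·fs ± 8.6 kHz for integer k ≥ 0.
k=0: 8.6 kHz.
k=1: 32 kHz, 49.2 kHz.
k=2: 72.6 kHz, 89.8 kHz.
Within [30.8 kHz, 62 kHz]: 32 kHz, 49.2 kHz.

32 kHz, 49.2 kHz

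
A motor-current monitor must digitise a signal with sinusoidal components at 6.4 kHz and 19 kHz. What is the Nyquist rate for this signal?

38 kHz

Highest-frequency component: 19 kHz.
Nyquist rate = 2 × 19 kHz = 38 kHz.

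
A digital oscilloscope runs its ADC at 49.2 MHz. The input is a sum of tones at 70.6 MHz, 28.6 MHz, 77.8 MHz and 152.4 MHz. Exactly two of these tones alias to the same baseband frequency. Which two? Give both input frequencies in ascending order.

28.6 MHz, 77.8 MHz

fs/2 = 24.6 MHz.
70.6 MHz mod fs = 21.4 MHz.
21.4 MHz ≤ fs/2 = 24.6 MHz, appears at 21.4 MHz.
28.6 MHz > fs/2 = 24.6 MHz, folds to fs − 28.6 MHz = 20.6 MHz.
77.8 MHz mod fs = 28.6 MHz.
28.6 MHz > fs/2 = 24.6 MHz, folds to fs − 28.6 MHz = 20.6 MHz.
152.4 MHz mod fs = 4.8 MHz.
4.8 MHz ≤ fs/2 = 24.6 MHz, appears at 4.8 MHz.
28.6 MHz and 77.8 MHz both map to 20.6 MHz.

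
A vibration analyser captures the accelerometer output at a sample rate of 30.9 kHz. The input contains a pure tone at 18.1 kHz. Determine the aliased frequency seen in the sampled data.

12.8 kHz

18.1 kHz > fs/2 = 15.45 kHz, folds to fs − 18.1 kHz = 12.8 kHz.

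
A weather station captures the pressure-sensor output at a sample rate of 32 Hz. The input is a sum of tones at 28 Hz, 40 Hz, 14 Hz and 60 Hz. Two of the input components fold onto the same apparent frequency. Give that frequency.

4 Hz

fs/2 = 16 Hz.
28 Hz > fs/2 = 16 Hz, folds to fs − 28 Hz = 4 Hz.
40 Hz mod fs = 8 Hz.
8 Hz ≤ fs/2 = 16 Hz, appears at 8 Hz.
14 Hz ≤ fs/2 = 16 Hz, passes unchanged.
60 Hz mod fs = 28 Hz.
28 Hz > fs/2 = 16 Hz, folds to fs − 28 Hz = 4 Hz.
28 Hz and 60 Hz both map to 4 Hz.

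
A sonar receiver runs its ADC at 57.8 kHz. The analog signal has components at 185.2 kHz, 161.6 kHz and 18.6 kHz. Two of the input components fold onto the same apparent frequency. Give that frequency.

fs/2 = 28.9 kHz.
185.2 kHz mod fs = 11.8 kHz.
11.8 kHz ≤ fs/2 = 28.9 kHz, appears at 11.8 kHz.
161.6 kHz mod fs = 46 kHz.
46 kHz > fs/2 = 28.9 kHz, folds to fs − 46 kHz = 11.8 kHz.
18.6 kHz ≤ fs/2 = 28.9 kHz, passes unchanged.
161.6 kHz and 185.2 kHz both map to 11.8 kHz.

11.8 kHz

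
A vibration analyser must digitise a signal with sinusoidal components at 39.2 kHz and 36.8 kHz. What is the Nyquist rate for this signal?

78.4 kHz

Highest-frequency component: 39.2 kHz.
Nyquist rate = 2 × 39.2 kHz = 78.4 kHz.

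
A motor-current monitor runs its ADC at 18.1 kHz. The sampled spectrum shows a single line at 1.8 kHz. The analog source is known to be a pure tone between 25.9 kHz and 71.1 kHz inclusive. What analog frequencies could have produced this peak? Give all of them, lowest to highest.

Frequencies that alias to 1.8 kHz are k·fs ± 1.8 kHz for integer k ≥ 0.
k=0: 1.8 kHz.
k=1: 16.3 kHz, 19.9 kHz.
k=2: 34.4 kHz, 38 kHz.
k=3: 52.5 kHz, 56.1 kHz.
k=4: 70.6 kHz, 74.2 kHz.
k=5: 88.7 kHz, 92.3 kHz.
Within [25.9 kHz, 71.1 kHz]: 34.4 kHz, 38 kHz, 52.5 kHz, 56.1 kHz, 70.6 kHz.

34.4 kHz, 38 kHz, 52.5 kHz, 56.1 kHz, 70.6 kHz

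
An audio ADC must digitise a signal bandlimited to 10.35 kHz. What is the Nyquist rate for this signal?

Nyquist rate = 2 × 10.35 kHz = 20.7 kHz.

20.7 kHz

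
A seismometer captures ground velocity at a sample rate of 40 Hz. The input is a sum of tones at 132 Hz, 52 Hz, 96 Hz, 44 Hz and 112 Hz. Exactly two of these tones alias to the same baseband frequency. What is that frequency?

fs/2 = 20 Hz.
132 Hz mod fs = 12 Hz.
12 Hz ≤ fs/2 = 20 Hz, appears at 12 Hz.
52 Hz mod fs = 12 Hz.
12 Hz ≤ fs/2 = 20 Hz, appears at 12 Hz.
96 Hz mod fs = 16 Hz.
16 Hz ≤ fs/2 = 20 Hz, appears at 16 Hz.
44 Hz mod fs = 4 Hz.
4 Hz ≤ fs/2 = 20 Hz, appears at 4 Hz.
112 Hz mod fs = 32 Hz.
32 Hz > fs/2 = 20 Hz, folds to fs − 32 Hz = 8 Hz.
52 Hz and 132 Hz both map to 12 Hz.

12 Hz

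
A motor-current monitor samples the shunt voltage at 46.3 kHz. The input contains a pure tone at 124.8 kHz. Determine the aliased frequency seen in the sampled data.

124.8 kHz mod fs = 32.2 kHz.
32.2 kHz > fs/2 = 23.15 kHz, folds to fs − 32.2 kHz = 14.1 kHz.

14.1 kHz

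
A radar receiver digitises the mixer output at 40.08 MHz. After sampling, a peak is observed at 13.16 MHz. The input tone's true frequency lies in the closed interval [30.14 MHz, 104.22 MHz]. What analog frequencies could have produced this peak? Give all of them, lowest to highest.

53.24 MHz, 67 MHz, 93.32 MHz

Frequencies that alias to 13.16 MHz are k·fs ± 13.16 MHz for integer k ≥ 0.
k=0: 13.16 MHz.
k=1: 26.92 MHz, 53.24 MHz.
k=2: 67 MHz, 93.32 MHz.
k=3: 107.08 MHz, 133.4 MHz.
Within [30.14 MHz, 104.22 MHz]: 53.24 MHz, 67 MHz, 93.32 MHz.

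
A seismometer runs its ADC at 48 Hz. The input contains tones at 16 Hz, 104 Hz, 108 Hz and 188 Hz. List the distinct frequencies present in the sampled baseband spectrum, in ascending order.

4 Hz, 8 Hz, 12 Hz, 16 Hz

fs/2 = 24 Hz.
16 Hz ≤ fs/2 = 24 Hz, passes unchanged.
104 Hz mod fs = 8 Hz.
8 Hz ≤ fs/2 = 24 Hz, appears at 8 Hz.
108 Hz mod fs = 12 Hz.
12 Hz ≤ fs/2 = 24 Hz, appears at 12 Hz.
188 Hz mod fs = 44 Hz.
44 Hz > fs/2 = 24 Hz, folds to fs − 44 Hz = 4 Hz.
Distinct values: {4 Hz, 8 Hz, 12 Hz, 16 Hz}.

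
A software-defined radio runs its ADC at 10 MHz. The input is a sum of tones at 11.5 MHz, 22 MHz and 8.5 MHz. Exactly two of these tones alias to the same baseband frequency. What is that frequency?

1.5 MHz

fs/2 = 5 MHz.
11.5 MHz mod fs = 1.5 MHz.
1.5 MHz ≤ fs/2 = 5 MHz, appears at 1.5 MHz.
22 MHz mod fs = 2 MHz.
2 MHz ≤ fs/2 = 5 MHz, appears at 2 MHz.
8.5 MHz > fs/2 = 5 MHz, folds to fs − 8.5 MHz = 1.5 MHz.
8.5 MHz and 11.5 MHz both map to 1.5 MHz.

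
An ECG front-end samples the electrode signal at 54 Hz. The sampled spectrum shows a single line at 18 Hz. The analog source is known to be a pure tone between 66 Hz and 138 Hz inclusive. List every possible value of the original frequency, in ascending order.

72 Hz, 90 Hz, 126 Hz

Frequencies that alias to 18 Hz are k·fs ± 18 Hz for integer k ≥ 0.
k=0: 18 Hz.
k=1: 36 Hz, 72 Hz.
k=2: 90 Hz, 126 Hz.
k=3: 144 Hz, 180 Hz.
Within [66 Hz, 138 Hz]: 72 Hz, 90 Hz, 126 Hz.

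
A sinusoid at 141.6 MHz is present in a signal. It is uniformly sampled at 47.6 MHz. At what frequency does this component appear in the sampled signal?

1.2 MHz

141.6 MHz mod fs = 46.4 MHz.
46.4 MHz > fs/2 = 23.8 MHz, folds to fs − 46.4 MHz = 1.2 MHz.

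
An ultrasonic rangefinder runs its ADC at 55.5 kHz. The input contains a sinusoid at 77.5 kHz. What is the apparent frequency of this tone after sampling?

77.5 kHz mod fs = 22 kHz.
22 kHz ≤ fs/2 = 27.75 kHz, appears at 22 kHz.

22 kHz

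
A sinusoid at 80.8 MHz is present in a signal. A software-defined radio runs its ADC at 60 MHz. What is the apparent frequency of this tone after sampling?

80.8 MHz mod fs = 20.8 MHz.
20.8 MHz ≤ fs/2 = 30 MHz, appears at 20.8 MHz.

20.8 MHz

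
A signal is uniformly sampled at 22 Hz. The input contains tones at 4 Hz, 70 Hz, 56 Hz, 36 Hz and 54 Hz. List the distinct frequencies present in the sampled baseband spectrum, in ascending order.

fs/2 = 11 Hz.
4 Hz ≤ fs/2 = 11 Hz, passes unchanged.
70 Hz mod fs = 4 Hz.
4 Hz ≤ fs/2 = 11 Hz, appears at 4 Hz.
56 Hz mod fs = 12 Hz.
12 Hz > fs/2 = 11 Hz, folds to fs − 12 Hz = 10 Hz.
36 Hz mod fs = 14 Hz.
14 Hz > fs/2 = 11 Hz, folds to fs − 14 Hz = 8 Hz.
54 Hz mod fs = 10 Hz.
10 Hz ≤ fs/2 = 11 Hz, appears at 10 Hz.
Distinct values: {4 Hz, 8 Hz, 10 Hz}.

4 Hz, 8 Hz, 10 Hz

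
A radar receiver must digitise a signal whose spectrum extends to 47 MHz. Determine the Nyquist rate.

Nyquist rate = 2 × 47 MHz = 94 MHz.

94 MHz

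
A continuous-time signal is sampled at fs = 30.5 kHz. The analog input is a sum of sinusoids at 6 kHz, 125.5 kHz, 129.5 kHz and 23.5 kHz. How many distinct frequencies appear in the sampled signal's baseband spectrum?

fs/2 = 15.25 kHz.
6 kHz ≤ fs/2 = 15.25 kHz, passes unchanged.
125.5 kHz mod fs = 3.5 kHz.
3.5 kHz ≤ fs/2 = 15.25 kHz, appears at 3.5 kHz.
129.5 kHz mod fs = 7.5 kHz.
7.5 kHz ≤ fs/2 = 15.25 kHz, appears at 7.5 kHz.
23.5 kHz > fs/2 = 15.25 kHz, folds to fs − 23.5 kHz = 7 kHz.
Distinct values: {3.5 kHz, 6 kHz, 7 kHz, 7.5 kHz} → 4.

4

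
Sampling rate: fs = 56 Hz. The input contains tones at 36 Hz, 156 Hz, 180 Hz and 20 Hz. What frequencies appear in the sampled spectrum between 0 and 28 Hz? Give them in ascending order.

fs/2 = 28 Hz.
36 Hz > fs/2 = 28 Hz, folds to fs − 36 Hz = 20 Hz.
156 Hz mod fs = 44 Hz.
44 Hz > fs/2 = 28 Hz, folds to fs − 44 Hz = 12 Hz.
180 Hz mod fs = 12 Hz.
12 Hz ≤ fs/2 = 28 Hz, appears at 12 Hz.
20 Hz ≤ fs/2 = 28 Hz, passes unchanged.
Distinct values: {12 Hz, 20 Hz}.

12 Hz, 20 Hz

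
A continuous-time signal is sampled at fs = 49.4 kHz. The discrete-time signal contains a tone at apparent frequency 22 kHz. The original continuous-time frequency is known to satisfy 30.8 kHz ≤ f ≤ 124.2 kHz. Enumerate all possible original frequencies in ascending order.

Frequencies that alias to 22 kHz are k·fs ± 22 kHz for integer k ≥ 0.
k=0: 22 kHz.
k=1: 27.4 kHz, 71.4 kHz.
k=2: 76.8 kHz, 120.8 kHz.
k=3: 126.2 kHz, 170.2 kHz.
Within [30.8 kHz, 124.2 kHz]: 71.4 kHz, 76.8 kHz, 120.8 kHz.

71.4 kHz, 76.8 kHz, 120.8 kHz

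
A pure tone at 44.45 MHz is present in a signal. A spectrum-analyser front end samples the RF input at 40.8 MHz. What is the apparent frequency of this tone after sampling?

44.45 MHz mod fs = 3.65 MHz.
3.65 MHz ≤ fs/2 = 20.4 MHz, appears at 3.65 MHz.

3.65 MHz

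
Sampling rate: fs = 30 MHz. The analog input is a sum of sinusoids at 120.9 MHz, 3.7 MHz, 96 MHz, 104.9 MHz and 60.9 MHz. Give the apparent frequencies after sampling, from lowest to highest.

0.9 MHz, 3.7 MHz, 6 MHz, 14.9 MHz

fs/2 = 15 MHz.
120.9 MHz mod fs = 0.9 MHz.
0.9 MHz ≤ fs/2 = 15 MHz, appears at 0.9 MHz.
3.7 MHz ≤ fs/2 = 15 MHz, passes unchanged.
96 MHz mod fs = 6 MHz.
6 MHz ≤ fs/2 = 15 MHz, appears at 6 MHz.
104.9 MHz mod fs = 14.9 MHz.
14.9 MHz ≤ fs/2 = 15 MHz, appears at 14.9 MHz.
60.9 MHz mod fs = 0.9 MHz.
0.9 MHz ≤ fs/2 = 15 MHz, appears at 0.9 MHz.
Distinct values: {0.9 MHz, 3.7 MHz, 6 MHz, 14.9 MHz}.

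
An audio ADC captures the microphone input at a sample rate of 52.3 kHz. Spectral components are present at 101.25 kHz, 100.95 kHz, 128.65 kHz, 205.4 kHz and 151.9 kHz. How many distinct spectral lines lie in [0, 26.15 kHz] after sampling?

fs/2 = 26.15 kHz.
101.25 kHz mod fs = 48.95 kHz.
48.95 kHz > fs/2 = 26.15 kHz, folds to fs − 48.95 kHz = 3.35 kHz.
100.95 kHz mod fs = 48.65 kHz.
48.65 kHz > fs/2 = 26.15 kHz, folds to fs − 48.65 kHz = 3.65 kHz.
128.65 kHz mod fs = 24.05 kHz.
24.05 kHz ≤ fs/2 = 26.15 kHz, appears at 24.05 kHz.
205.4 kHz mod fs = 48.5 kHz.
48.5 kHz > fs/2 = 26.15 kHz, folds to fs − 48.5 kHz = 3.8 kHz.
151.9 kHz mod fs = 47.3 kHz.
47.3 kHz > fs/2 = 26.15 kHz, folds to fs − 47.3 kHz = 5 kHz.
Distinct values: {3.35 kHz, 3.65 kHz, 3.8 kHz, 5 kHz, 24.05 kHz} → 5.

5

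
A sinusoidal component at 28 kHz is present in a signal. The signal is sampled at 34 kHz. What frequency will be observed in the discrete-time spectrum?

28 kHz > fs/2 = 17 kHz, folds to fs − 28 kHz = 6 kHz.

6 kHz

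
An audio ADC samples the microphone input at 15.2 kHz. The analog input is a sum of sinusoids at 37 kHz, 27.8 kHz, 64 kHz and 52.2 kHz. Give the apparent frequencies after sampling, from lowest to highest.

fs/2 = 7.6 kHz.
37 kHz mod fs = 6.6 kHz.
6.6 kHz ≤ fs/2 = 7.6 kHz, appears at 6.6 kHz.
27.8 kHz mod fs = 12.6 kHz.
12.6 kHz > fs/2 = 7.6 kHz, folds to fs − 12.6 kHz = 2.6 kHz.
64 kHz mod fs = 3.2 kHz.
3.2 kHz ≤ fs/2 = 7.6 kHz, appears at 3.2 kHz.
52.2 kHz mod fs = 6.6 kHz.
6.6 kHz ≤ fs/2 = 7.6 kHz, appears at 6.6 kHz.
Distinct values: {2.6 kHz, 3.2 kHz, 6.6 kHz}.

2.6 kHz, 3.2 kHz, 6.6 kHz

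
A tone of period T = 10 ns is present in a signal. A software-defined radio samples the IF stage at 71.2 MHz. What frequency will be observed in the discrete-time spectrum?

28.8 MHz

T = 10 ns → f = 1/T = 100 MHz.
100 MHz mod fs = 28.8 MHz.
28.8 MHz ≤ fs/2 = 35.6 MHz, appears at 28.8 MHz.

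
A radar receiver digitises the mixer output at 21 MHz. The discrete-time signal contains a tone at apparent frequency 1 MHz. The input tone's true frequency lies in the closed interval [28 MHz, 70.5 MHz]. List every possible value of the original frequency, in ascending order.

41 MHz, 43 MHz, 62 MHz, 64 MHz

Frequencies that alias to 1 MHz are k·fs ± 1 MHz for integer k ≥ 0.
k=0: 1 MHz.
k=1: 20 MHz, 22 MHz.
k=2: 41 MHz, 43 MHz.
k=3: 62 MHz, 64 MHz.
k=4: 83 MHz, 85 MHz.
Within [28 MHz, 70.5 MHz]: 41 MHz, 43 MHz, 62 MHz, 64 MHz.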